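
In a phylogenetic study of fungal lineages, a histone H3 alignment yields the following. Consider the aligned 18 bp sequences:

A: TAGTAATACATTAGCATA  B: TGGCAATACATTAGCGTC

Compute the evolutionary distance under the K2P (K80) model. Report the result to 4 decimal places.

0.2757

Of 18 sites, 3 differences are transitions and 1 are transversions, so P = 3/18 ≈ 0.166667 and Q = 1/18 ≈ 0.055556.
Under the Kimura two-parameter model, d = −½ ln(1 − 2P − Q) − ¼ ln(1 − 2Q).
1 − 2P − Q = 0.61111, giving −½ ln(0.61111) = 0.246239.
1 − 2Q = 0.888888, giving −¼ ln(0.888888) = 0.029446.
d = 0.246239 + 0.029446 = 0.275685.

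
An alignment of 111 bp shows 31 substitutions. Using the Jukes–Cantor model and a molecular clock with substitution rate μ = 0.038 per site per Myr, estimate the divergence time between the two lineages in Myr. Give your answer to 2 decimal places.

4.60

p = 31/111 ≈ 0.279279.
d = −(3/4) ln(1 − 4p/3) = −0.75 ln(1 − 0.372372) = −0.75 ln(0.627628)
  = −0.75 × (-0.465808) = 0.349356 substitutions/site.
Under a molecular clock d = 2μt, so t = d/(2μ) = 0.349356 / (2 × 0.038) = 4.60 Myr.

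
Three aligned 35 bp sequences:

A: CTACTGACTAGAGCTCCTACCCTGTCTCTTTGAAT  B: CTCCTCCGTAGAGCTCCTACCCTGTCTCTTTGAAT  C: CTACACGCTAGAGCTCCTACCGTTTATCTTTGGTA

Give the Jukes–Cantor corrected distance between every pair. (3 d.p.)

A–B: 4/35 sites differ → p ≈ 0.114286, d = −0.75 ln(1 − 0.152381) = 0.123993 ≈ 0.124.
A–C: 9/35 sites differ → p ≈ 0.257143, d = −0.75 ln(1 − 0.342857) = 0.314890 ≈ 0.315.
B–C: 10/35 sites differ → p ≈ 0.285714, d = −0.75 ln(1 − 0.380952) = 0.359679 ≈ 0.360.

d(A,B) = 0.124, d(A,C) = 0.315, d(B,C) = 0.360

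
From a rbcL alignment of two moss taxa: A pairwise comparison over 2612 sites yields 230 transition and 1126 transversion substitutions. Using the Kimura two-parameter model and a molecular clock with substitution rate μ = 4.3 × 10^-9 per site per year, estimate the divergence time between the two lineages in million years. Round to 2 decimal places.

P = 230/2612 ≈ 0.088055 and Q = 1126/2612 ≈ 0.431087.
Under the Kimura two-parameter model, d = −½ ln(1 − 2P − Q) − ¼ ln(1 − 2Q).
1 − 2P − Q = 0.392803, giving −½ ln(0.392803) = 0.467224.
1 − 2Q = 0.137826, giving −¼ ln(0.137826) = 0.495441.
d = 0.467224 + 0.495441 = 0.962665.
Under a molecular clock d = 2μt, so t = d/(2μ) = 0.962665 / (2 × 4.3 × 10^-9) = 111.94 million years.

111.94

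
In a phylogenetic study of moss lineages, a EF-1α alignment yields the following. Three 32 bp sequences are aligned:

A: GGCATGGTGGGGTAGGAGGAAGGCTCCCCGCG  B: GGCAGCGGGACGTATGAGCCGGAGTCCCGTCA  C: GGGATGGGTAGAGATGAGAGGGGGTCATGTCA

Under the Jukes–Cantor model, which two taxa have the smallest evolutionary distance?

B and C

A–B: 14/32 differ, p = 0.438, d = 0.657.
A–C: 16/32 differ, p = 0.500, d = 0.824.
B–C: 12/32 differ, p = 0.375, d = 0.520.
The smallest distance is between B and C.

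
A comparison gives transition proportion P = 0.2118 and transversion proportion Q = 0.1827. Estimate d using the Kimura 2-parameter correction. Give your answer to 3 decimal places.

0.580

Under the Kimura two-parameter model, d = −½ ln(1 − 2P − Q) − ¼ ln(1 − 2Q).
1 − 2P − Q = 0.3937, giving −½ ln(0.3937) = 0.466083.
1 − 2Q = 0.6346, giving −¼ ln(0.6346) = 0.113690.
d = 0.466083 + 0.113690 = 0.579773.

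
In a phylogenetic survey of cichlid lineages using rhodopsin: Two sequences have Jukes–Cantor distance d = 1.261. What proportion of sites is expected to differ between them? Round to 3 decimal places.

p = (3/4)(1 − e^(−4d/3)) = 0.75 × (1 − e^(-1.681333)) = 0.75 × (1 − 0.186126) = 0.610406.

0.610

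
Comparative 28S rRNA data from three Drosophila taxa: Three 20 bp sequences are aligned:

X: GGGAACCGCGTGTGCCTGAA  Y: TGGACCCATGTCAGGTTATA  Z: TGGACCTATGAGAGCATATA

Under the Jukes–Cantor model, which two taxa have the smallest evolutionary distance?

Y and Z

X–Y: 10/20 differ, p = 0.500, d = 0.824.
X–Z: 10/20 differ, p = 0.500, d = 0.824.
Y–Z: 5/20 differ, p = 0.250, d = 0.304.
The smallest distance is between Y and Z.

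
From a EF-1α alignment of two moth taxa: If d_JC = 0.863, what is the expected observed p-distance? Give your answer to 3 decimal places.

0.513

p = (3/4)(1 − e^(−4d/3)) = 0.75 × (1 − e^(-1.150667)) = 0.75 × (1 − 0.316426) = 0.512681.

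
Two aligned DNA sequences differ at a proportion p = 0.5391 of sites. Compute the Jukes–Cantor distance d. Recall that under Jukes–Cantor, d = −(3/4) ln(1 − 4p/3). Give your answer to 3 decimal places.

d = −(3/4) ln(1 − 4p/3) = −0.75 ln(1 − 0.7188) = −0.75 ln(0.2812)
  = −0.75 × (-1.268689) = 0.951517 substitutions/site.

0.952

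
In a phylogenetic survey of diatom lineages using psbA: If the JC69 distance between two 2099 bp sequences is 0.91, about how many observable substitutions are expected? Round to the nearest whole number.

Invert JC69: p = (3/4)(1 − e^(−4d/3)) = 0.75 × (1 − e^(-1.213333)) = 0.75 × (1 − 0.297205) = 0.527096.
Expected differing sites = pL ≈ 0.527096 × 2099 = 1106.374504 ≈ 1106.

1106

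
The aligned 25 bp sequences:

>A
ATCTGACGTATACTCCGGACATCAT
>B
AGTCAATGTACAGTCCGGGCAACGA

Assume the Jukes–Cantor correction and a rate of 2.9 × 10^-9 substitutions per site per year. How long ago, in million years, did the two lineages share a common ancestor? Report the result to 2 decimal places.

114.25

The sequences differ at 11 of 25 sites, so p = 11/25 = 0.44.
d = −(3/4) ln(1 − 4p/3) = −0.75 ln(1 − 0.586667) = −0.75 ln(0.413333)
  = −0.75 × (-0.883502) = 0.662627 substitutions/site.
Under a molecular clock d = 2μt, so t = d/(2μ) = 0.662627 / (2 × 2.9 × 10^-9) = 114.25 million years.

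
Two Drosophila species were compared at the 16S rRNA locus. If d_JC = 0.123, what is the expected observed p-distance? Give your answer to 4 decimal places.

0.1134

p = (3/4)(1 − e^(−4d/3)) = 0.75 × (1 − e^(-0.164)) = 0.75 × (1 − 0.848742) = 0.113444.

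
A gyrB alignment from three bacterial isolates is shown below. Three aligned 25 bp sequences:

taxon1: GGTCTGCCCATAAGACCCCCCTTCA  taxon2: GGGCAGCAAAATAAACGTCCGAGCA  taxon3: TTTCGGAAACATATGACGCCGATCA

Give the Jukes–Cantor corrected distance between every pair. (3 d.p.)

d(taxon1,taxon2) = 0.766, d(taxon1,taxon3) = 1.207, d(taxon2,taxon3) = 0.766

taxon1–taxon2: 12/25 sites differ → p = 0.48, d = −0.75 ln(1 − 0.64) = 0.766238 ≈ 0.766.
taxon1–taxon3: 15/25 sites differ → p = 0.6, d = −0.75 ln(1 − 0.8) = 1.207078 ≈ 1.207.
taxon2–taxon3: 12/25 sites differ → p = 0.48, d = −0.75 ln(1 − 0.64) = 0.766238 ≈ 0.766.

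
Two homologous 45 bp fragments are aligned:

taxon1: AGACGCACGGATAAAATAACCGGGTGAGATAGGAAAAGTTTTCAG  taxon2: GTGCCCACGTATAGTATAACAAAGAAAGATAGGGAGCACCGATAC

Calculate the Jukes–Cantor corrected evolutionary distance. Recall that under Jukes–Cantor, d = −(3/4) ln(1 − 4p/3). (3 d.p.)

0.791

The sequences differ at 22 of 45 sites, so p = 22/45 ≈ 0.488889.
d = −(3/4) ln(1 − 4p/3) = −0.75 ln(1 − 0.651852) = −0.75 ln(0.348148)
  = −0.75 × (-1.055128) = 0.791346 substitutions/site.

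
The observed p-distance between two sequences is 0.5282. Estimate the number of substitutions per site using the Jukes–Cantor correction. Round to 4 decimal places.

0.9137

d = −(3/4) ln(1 − 4p/3) = −0.75 ln(1 − 0.704267) = −0.75 ln(0.295733)
  = −0.75 × (-1.218298) = 0.913724 substitutions/site.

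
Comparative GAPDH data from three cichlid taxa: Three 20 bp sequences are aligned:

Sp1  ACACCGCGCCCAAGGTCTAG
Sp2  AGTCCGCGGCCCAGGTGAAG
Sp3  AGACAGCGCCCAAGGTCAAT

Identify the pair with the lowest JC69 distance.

Sp1 and Sp3

Sp1–Sp2: 6/20 differ, p = 0.300, d = 0.383.
Sp1–Sp3: 4/20 differ, p = 0.200, d = 0.233.
Sp2–Sp3: 6/20 differ, p = 0.300, d = 0.383.
The smallest distance is between Sp1 and Sp3.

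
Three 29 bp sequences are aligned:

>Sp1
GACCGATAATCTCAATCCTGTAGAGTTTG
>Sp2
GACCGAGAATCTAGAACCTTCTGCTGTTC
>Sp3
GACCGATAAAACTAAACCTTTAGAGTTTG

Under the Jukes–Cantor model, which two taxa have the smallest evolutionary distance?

Sp1–Sp2: 11/29 differ, p = 0.379, d = 0.529.
Sp1–Sp3: 6/29 differ, p = 0.207, d = 0.242.
Sp2–Sp3: 12/29 differ, p = 0.414, d = 0.602.
The smallest distance is between Sp1 and Sp3.

Sp1 and Sp3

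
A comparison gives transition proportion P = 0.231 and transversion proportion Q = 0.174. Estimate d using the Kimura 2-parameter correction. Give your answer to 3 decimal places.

0.612

Under the Kimura two-parameter model, d = −½ ln(1 − 2P − Q) − ¼ ln(1 − 2Q).
1 − 2P − Q = 0.364, giving −½ ln(0.364) = 0.505301.
1 − 2Q = 0.652, giving −¼ ln(0.652) = 0.106928.
d = 0.505301 + 0.106928 = 0.612229.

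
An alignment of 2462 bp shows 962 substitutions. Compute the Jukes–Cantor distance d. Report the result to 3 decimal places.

0.552

p = 962/2462 ≈ 0.390739.
d = −(3/4) ln(1 − 4p/3) = −0.75 ln(1 − 0.520985) = −0.75 ln(0.479015)
  = −0.75 × (-0.736023) = 0.552017 substitutions/site.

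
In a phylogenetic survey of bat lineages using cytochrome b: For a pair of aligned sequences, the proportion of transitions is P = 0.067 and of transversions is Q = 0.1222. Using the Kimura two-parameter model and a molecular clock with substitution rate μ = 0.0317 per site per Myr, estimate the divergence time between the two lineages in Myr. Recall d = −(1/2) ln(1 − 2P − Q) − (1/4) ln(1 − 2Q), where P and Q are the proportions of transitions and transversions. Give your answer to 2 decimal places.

3.44

Under the Kimura two-parameter model, d = −½ ln(1 − 2P − Q) − ¼ ln(1 − 2Q).
1 − 2P − Q = 0.7438, giving −½ ln(0.7438) = 0.147992.
1 − 2Q = 0.7556, giving −¼ ln(0.7556) = 0.070061.
d = 0.147992 + 0.070061 = 0.218053.
Under a molecular clock d = 2μt, so t = d/(2μ) = 0.218053 / (2 × 0.0317) = 3.44 Myr.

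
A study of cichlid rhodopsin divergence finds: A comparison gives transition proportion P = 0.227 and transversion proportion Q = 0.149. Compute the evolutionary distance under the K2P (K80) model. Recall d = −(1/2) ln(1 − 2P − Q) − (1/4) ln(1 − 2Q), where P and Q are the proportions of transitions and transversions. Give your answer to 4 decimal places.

0.5504

Under the Kimura two-parameter model, d = −½ ln(1 − 2P − Q) − ¼ ln(1 − 2Q).
1 − 2P − Q = 0.397, giving −½ ln(0.397) = 0.461909.
1 − 2Q = 0.702, giving −¼ ln(0.702) = 0.088455.
d = 0.461909 + 0.088455 = 0.550364.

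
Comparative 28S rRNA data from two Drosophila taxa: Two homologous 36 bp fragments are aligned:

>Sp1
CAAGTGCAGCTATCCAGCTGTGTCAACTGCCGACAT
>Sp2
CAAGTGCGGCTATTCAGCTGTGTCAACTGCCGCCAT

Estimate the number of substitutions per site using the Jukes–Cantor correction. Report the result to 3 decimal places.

The sequences differ at 3 of 36 sites (8, 14, 33), so p = 3/36 ≈ 0.083333.
d = −(3/4) ln(1 − 4p/3) = −0.75 ln(1 − 0.111111) = −0.75 ln(0.888889)
  = −0.75 × (-0.117783) = 0.088337 substitutions/site.

0.088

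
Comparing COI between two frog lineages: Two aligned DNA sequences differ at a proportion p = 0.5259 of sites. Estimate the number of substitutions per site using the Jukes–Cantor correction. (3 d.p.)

d = −(3/4) ln(1 − 4p/3) = −0.75 ln(1 − 0.7012) = −0.75 ln(0.2988)
  = −0.75 × (-1.207981) = 0.905986 substitutions/site.

0.906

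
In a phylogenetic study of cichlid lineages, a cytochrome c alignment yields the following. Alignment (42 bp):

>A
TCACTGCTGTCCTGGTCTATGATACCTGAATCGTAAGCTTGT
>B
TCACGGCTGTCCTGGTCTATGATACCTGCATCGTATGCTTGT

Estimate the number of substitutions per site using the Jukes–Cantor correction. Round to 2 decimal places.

0.08

The sequences differ at 3 of 42 sites (5, 29, 36), so p = 3/42 ≈ 0.071429.
d = −(3/4) ln(1 − 4p/3) = −0.75 ln(1 − 0.095239) = −0.75 ln(0.904761)
  = −0.75 × (-0.100084) = 0.075063 substitutions/site.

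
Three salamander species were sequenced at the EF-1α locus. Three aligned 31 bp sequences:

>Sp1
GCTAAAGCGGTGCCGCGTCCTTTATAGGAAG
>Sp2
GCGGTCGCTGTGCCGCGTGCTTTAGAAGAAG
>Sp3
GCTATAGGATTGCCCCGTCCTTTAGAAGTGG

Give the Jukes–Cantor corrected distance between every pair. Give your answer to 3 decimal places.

d(Sp1,Sp2) = 0.316, d(Sp1,Sp3) = 0.367, d(Sp2,Sp3) = 0.422

Sp1–Sp2: 8/31 sites differ → p ≈ 0.258065, d = −0.75 ln(1 − 0.344087) = 0.316295 ≈ 0.316.
Sp1–Sp3: 9/31 sites differ → p ≈ 0.290323, d = −0.75 ln(1 − 0.387097) = 0.367161 ≈ 0.367.
Sp2–Sp3: 10/31 sites differ → p ≈ 0.322581, d = −0.75 ln(1 − 0.430108) = 0.421731 ≈ 0.422.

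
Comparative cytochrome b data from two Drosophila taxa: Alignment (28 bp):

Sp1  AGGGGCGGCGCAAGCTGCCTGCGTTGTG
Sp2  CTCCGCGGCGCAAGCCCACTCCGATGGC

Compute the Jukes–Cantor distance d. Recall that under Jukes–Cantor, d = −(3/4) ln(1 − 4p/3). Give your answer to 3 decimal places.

The sequences differ at 11 of 28 sites, so p = 11/28 ≈ 0.392857.
d = −(3/4) ln(1 − 4p/3) = −0.75 ln(1 − 0.523809) = −0.75 ln(0.476191)
  = −0.75 × (-0.741936) = 0.556452 substitutions/site.

0.556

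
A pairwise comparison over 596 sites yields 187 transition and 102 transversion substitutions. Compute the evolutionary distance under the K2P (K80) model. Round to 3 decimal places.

0.906

P = 187/596 ≈ 0.313758 and Q = 102/596 ≈ 0.171141.
Under the Kimura two-parameter model, d = −½ ln(1 − 2P − Q) − ¼ ln(1 − 2Q).
1 − 2P − Q = 0.201343, giving −½ ln(0.201343) = 0.801373.
1 − 2Q = 0.657718, giving −¼ ln(0.657718) = 0.104745.
d = 0.801373 + 0.104745 = 0.906118.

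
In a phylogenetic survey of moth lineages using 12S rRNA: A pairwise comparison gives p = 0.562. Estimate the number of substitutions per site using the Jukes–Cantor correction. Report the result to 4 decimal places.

1.0377

d = −(3/4) ln(1 − 4p/3) = −0.75 ln(1 − 0.749333) = −0.75 ln(0.250667)
  = −0.75 × (-1.383630) = 1.037723 substitutions/site.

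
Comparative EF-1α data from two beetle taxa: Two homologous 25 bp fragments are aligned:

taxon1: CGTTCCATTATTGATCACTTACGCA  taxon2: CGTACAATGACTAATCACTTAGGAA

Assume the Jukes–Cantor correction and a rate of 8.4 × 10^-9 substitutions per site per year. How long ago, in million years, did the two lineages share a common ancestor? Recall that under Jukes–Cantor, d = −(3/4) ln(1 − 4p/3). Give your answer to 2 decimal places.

20.86

The sequences differ at 7 of 25 sites (4, 6, 9, 11, 13, 22, 24), so p = 7/25 = 0.28.
d = −(3/4) ln(1 − 4p/3) = −0.75 ln(1 − 0.373333) = −0.75 ln(0.626667)
  = −0.75 × (-0.467340) = 0.350505 substitutions/site.
Under a molecular clock d = 2μt, so t = d/(2μ) = 0.350505 / (2 × 8.4 × 10^-9) = 20.86 million years.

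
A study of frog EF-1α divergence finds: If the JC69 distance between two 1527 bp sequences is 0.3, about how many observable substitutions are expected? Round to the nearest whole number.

378

Invert JC69: p = (3/4)(1 − e^(−4d/3)) = 0.75 × (1 − e^(-0.4)) = 0.75 × (1 − 0.670320) = 0.247260.
Expected differing sites = pL ≈ 0.247260 × 1527 = 377.56602 ≈ 378.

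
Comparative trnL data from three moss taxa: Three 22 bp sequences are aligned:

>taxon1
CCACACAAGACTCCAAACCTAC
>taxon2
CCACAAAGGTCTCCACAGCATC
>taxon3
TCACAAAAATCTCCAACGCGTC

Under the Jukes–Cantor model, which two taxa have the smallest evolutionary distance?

taxon1–taxon2: 7/22 differ, p = 0.318, d = 0.414.
taxon1–taxon3: 8/22 differ, p = 0.364, d = 0.497.
taxon2–taxon3: 6/22 differ, p = 0.273, d = 0.339.
The smallest distance is between taxon2 and taxon3.

taxon2 and taxon3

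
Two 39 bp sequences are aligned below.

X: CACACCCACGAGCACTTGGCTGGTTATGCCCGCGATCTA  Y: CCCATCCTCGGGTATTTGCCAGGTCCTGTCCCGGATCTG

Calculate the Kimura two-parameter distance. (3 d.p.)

Of 39 sites, 7 differences are transitions and 7 are transversions, so P = 7/39 ≈ 0.179487 and Q = 7/39 ≈ 0.179487.
Under the Kimura two-parameter model, d = −½ ln(1 − 2P − Q) − ¼ ln(1 − 2Q).
1 − 2P − Q = 0.461539, giving −½ ln(0.461539) = 0.386594.
1 − 2Q = 0.641026, giving −¼ ln(0.641026) = 0.111171.
d = 0.386594 + 0.111171 = 0.497765.

0.498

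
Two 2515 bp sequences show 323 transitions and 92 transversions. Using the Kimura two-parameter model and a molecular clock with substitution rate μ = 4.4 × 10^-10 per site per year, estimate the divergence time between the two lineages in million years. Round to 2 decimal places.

218.94

P = 323/2515 ≈ 0.128429 and Q = 92/2515 ≈ 0.036581.
Under the Kimura two-parameter model, d = −½ ln(1 − 2P − Q) − ¼ ln(1 − 2Q).
1 − 2P − Q = 0.706561, giving −½ ln(0.706561) = 0.173673.
1 − 2Q = 0.926838, giving −¼ ln(0.926838) = 0.018994.
d = 0.173673 + 0.018994 = 0.192667.
Under a molecular clock d = 2μt, so t = d/(2μ) = 0.192667 / (2 × 4.4 × 10^-10) = 218.94 million years.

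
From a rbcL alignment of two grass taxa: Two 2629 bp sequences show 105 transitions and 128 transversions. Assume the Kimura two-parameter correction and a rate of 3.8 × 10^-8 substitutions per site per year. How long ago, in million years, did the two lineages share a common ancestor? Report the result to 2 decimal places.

1.24

P = 105/2629 ≈ 0.039939 and Q = 128/2629 ≈ 0.048688.
Under the Kimura two-parameter model, d = −½ ln(1 − 2P − Q) − ¼ ln(1 − 2Q).
1 − 2P − Q = 0.871434, giving −½ ln(0.871434) = 0.068808.
1 − 2Q = 0.902624, giving −¼ ln(0.902624) = 0.025612.
d = 0.068808 + 0.025612 = 0.094420.
Under a molecular clock d = 2μt, so t = d/(2μ) = 0.094420 / (2 × 3.8 × 10^-8) = 1.24 million years.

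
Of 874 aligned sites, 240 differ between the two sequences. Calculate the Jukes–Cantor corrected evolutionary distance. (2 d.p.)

0.34

p = 240/874 ≈ 0.2746.
d = −(3/4) ln(1 − 4p/3) = −0.75 ln(1 − 0.366133) = −0.75 ln(0.633867)
  = −0.75 × (-0.455916) = 0.341937 substitutions/site.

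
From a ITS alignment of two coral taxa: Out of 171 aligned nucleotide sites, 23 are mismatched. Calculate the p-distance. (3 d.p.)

p = 23/171 = 0.134502… ≈ 0.135 (to 3 d.p.).

0.135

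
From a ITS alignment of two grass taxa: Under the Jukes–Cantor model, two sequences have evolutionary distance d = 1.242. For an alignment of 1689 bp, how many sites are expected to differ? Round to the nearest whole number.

1025

Invert JC69: p = (3/4)(1 − e^(−4d/3)) = 0.75 × (1 − e^(-1.656)) = 0.75 × (1 − 0.190901) = 0.606824.
Expected differing sites = pL ≈ 0.606824 × 1689 = 1024.925736 ≈ 1025.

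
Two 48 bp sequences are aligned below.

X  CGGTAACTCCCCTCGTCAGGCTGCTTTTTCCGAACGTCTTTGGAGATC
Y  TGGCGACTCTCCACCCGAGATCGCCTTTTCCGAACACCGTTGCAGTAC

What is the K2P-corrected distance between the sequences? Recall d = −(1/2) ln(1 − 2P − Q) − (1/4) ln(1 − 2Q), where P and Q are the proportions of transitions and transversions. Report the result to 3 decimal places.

Of 48 sites, 11 differences are transitions and 7 are transversions, so P = 11/48 ≈ 0.229167 and Q = 7/48 ≈ 0.145833.
Under the Kimura two-parameter model, d = −½ ln(1 − 2P − Q) − ¼ ln(1 − 2Q).
1 − 2P − Q = 0.395833, giving −½ ln(0.395833) = 0.463381.
1 − 2Q = 0.708334, giving −¼ ln(0.708334) = 0.086210.
d = 0.463381 + 0.086210 = 0.549591.

0.550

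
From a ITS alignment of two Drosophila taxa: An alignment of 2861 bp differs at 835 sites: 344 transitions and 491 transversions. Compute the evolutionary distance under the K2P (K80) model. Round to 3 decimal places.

P = 344/2861 ≈ 0.120238 and Q = 491/2861 ≈ 0.171618.
Under the Kimura two-parameter model, d = −½ ln(1 − 2P − Q) − ¼ ln(1 − 2Q).
1 − 2P − Q = 0.587906, giving −½ ln(0.587906) = 0.265594.
1 − 2Q = 0.656764, giving −¼ ln(0.656764) = 0.105108.
d = 0.265594 + 0.105108 = 0.370702.

0.371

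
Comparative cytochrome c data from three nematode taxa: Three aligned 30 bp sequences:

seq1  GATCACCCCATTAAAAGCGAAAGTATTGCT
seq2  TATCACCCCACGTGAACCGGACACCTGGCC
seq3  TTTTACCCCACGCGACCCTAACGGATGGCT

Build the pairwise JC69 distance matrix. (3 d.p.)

seq1–seq2: 13/30 sites differ → p ≈ 0.433333, d = −0.75 ln(1 − 0.577777) = 0.646666 ≈ 0.647.
seq1–seq3: 13/30 sites differ → p ≈ 0.433333, d = −0.75 ln(1 − 0.577777) = 0.646666 ≈ 0.647.
seq2–seq3: 10/30 sites differ → p ≈ 0.333333, d = −0.75 ln(1 − 0.444444) = 0.440839 ≈ 0.441.

d(seq1,seq2) = 0.647, d(seq1,seq3) = 0.647, d(seq2,seq3) = 0.441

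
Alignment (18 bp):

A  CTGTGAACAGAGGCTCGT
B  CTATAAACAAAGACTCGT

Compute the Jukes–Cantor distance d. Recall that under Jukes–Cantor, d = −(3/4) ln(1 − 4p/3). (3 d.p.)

0.264

The sequences differ at 4 of 18 sites (3, 5, 10, 13), so p = 4/18 ≈ 0.222222.
d = −(3/4) ln(1 − 4p/3) = −0.75 ln(1 − 0.296296) = −0.75 ln(0.703704)
  = −0.75 × (-0.351397) = 0.263548 substitutions/site.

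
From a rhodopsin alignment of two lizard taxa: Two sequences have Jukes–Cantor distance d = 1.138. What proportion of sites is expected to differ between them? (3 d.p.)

0.586

p = (3/4)(1 − e^(−4d/3)) = 0.75 × (1 − e^(-1.517333)) = 0.75 × (1 − 0.219296) = 0.585528.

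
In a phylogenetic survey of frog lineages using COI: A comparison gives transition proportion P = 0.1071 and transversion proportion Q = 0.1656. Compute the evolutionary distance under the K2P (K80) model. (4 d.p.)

Under the Kimura two-parameter model, d = −½ ln(1 − 2P − Q) − ¼ ln(1 − 2Q).
1 − 2P − Q = 0.6202, giving −½ ln(0.6202) = 0.238857.
1 − 2Q = 0.6688, giving −¼ ln(0.6688) = 0.100568.
d = 0.238857 + 0.100568 = 0.339425.

0.3394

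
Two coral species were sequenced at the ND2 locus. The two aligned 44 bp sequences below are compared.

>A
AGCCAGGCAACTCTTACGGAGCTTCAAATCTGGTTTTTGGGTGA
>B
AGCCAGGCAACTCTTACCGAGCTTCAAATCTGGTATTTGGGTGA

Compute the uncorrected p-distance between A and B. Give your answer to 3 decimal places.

0.045

The sequences differ at 2 of 44 positions (sites 18, 35).
p = 2/44 = 0.045454… ≈ 0.045 (to 3 d.p.).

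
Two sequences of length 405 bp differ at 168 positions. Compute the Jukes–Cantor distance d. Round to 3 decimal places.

p = 168/405 ≈ 0.414815.
d = −(3/4) ln(1 − 4p/3) = −0.75 ln(1 − 0.553087) = −0.75 ln(0.446913)
  = −0.75 × (-0.805391) = 0.604043 substitutions/site.

0.604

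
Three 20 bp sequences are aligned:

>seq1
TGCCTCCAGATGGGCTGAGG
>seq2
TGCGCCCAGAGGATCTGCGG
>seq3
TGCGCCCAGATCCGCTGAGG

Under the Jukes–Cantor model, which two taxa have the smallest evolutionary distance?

seq1 and seq3

seq1–seq2: 6/20 differ, p = 0.300, d = 0.383.
seq1–seq3: 4/20 differ, p = 0.200, d = 0.233.
seq2–seq3: 5/20 differ, p = 0.250, d = 0.304.
The smallest distance is between seq1 and seq3.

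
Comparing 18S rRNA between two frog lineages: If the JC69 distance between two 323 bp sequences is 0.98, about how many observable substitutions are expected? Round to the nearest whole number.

177

Invert JC69: p = (3/4)(1 − e^(−4d/3)) = 0.75 × (1 − e^(-1.306667)) = 0.75 × (1 − 0.270721) = 0.546959.
Expected differing sites = pL ≈ 0.546959 × 323 = 176.667757 ≈ 177.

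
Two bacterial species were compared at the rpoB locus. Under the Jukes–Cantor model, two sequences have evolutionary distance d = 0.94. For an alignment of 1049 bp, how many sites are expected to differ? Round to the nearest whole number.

562

Invert JC69: p = (3/4)(1 − e^(−4d/3)) = 0.75 × (1 − e^(-1.253333)) = 0.75 × (1 − 0.285551) = 0.535837.
Expected differing sites = pL ≈ 0.535837 × 1049 = 562.093013 ≈ 562.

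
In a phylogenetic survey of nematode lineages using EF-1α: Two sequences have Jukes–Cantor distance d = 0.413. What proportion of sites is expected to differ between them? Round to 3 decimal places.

p = (3/4)(1 − e^(−4d/3)) = 0.75 × (1 − e^(-0.550667)) = 0.75 × (1 − 0.576565) = 0.317576.

0.318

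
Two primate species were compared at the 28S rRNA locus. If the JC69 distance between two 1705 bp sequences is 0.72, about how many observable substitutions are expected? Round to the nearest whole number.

Invert JC69: p = (3/4)(1 − e^(−4d/3)) = 0.75 × (1 − e^(-0.96)) = 0.75 × (1 − 0.382893) = 0.462830.
Expected differing sites = pL ≈ 0.462830 × 1705 = 789.12515 ≈ 789.

789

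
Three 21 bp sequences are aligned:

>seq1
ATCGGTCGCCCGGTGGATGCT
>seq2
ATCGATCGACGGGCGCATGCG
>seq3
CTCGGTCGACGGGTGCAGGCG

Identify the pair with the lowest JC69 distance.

seq1–seq2: 6/21 differ, p = 0.286, d = 0.360.
seq1–seq3: 6/21 differ, p = 0.286, d = 0.360.
seq2–seq3: 4/21 differ, p = 0.190, d = 0.220.
The smallest distance is between seq2 and seq3.

seq2 and seq3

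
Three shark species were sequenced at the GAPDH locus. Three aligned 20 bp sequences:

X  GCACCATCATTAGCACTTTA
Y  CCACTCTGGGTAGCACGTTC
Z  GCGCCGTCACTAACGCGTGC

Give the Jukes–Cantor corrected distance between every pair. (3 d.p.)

d(X,Y) = 0.572, d(X,Z) = 0.572, d(Y,Z) = 0.824

X–Y: 8/20 sites differ → p = 0.4, d = −0.75 ln(1 − 0.533333) = 0.571605 ≈ 0.572.
X–Z: 8/20 sites differ → p = 0.4, d = −0.75 ln(1 − 0.533333) = 0.571605 ≈ 0.572.
Y–Z: 10/20 sites differ → p = 0.5, d = −0.75 ln(1 − 0.666667) = 0.823960 ≈ 0.824.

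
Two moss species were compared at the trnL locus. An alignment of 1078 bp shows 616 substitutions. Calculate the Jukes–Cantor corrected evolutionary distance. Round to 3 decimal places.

1.076

p = 616/1078 ≈ 0.571429.
d = −(3/4) ln(1 − 4p/3) = −0.75 ln(1 − 0.761905) = −0.75 ln(0.238095)
  = −0.75 × (-1.435086) = 1.076315 substitutions/site.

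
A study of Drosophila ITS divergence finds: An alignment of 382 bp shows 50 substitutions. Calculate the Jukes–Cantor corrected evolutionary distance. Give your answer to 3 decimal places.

0.144

p = 50/382 ≈ 0.13089.
d = −(3/4) ln(1 − 4p/3) = −0.75 ln(1 − 0.17452) = −0.75 ln(0.82548)
  = −0.75 × (-0.191790) = 0.143843 substitutions/site.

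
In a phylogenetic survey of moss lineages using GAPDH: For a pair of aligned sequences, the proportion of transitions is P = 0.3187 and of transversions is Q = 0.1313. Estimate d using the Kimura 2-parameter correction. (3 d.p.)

Under the Kimura two-parameter model, d = −½ ln(1 − 2P − Q) − ¼ ln(1 − 2Q).
1 − 2P − Q = 0.2313, giving −½ ln(0.2313) = 0.732020.
1 − 2Q = 0.7374, giving −¼ ln(0.7374) = 0.076156.
d = 0.732020 + 0.076156 = 0.808176.

0.808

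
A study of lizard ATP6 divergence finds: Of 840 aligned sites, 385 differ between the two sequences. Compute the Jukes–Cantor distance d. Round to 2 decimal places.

0.71

p = 385/840 ≈ 0.458333.
d = −(3/4) ln(1 − 4p/3) = −0.75 ln(1 − 0.611111) = −0.75 ln(0.388889)
  = −0.75 × (-0.944461) = 0.708346 substitutions/site.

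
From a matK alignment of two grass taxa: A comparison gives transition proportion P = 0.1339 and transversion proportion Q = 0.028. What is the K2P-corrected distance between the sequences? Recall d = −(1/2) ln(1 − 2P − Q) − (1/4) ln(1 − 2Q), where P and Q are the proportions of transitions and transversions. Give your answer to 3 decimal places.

Under the Kimura two-parameter model, d = −½ ln(1 − 2P − Q) − ¼ ln(1 − 2Q).
1 − 2P − Q = 0.7042, giving −½ ln(0.7042) = 0.175346.
1 − 2Q = 0.944, giving −¼ ln(0.944) = 0.014407.
d = 0.175346 + 0.014407 = 0.189753.

0.190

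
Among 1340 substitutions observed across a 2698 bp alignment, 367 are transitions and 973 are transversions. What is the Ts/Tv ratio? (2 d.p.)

R = 367/973 = 0.377183… ≈ 0.38 (to 2 d.p.).

0.38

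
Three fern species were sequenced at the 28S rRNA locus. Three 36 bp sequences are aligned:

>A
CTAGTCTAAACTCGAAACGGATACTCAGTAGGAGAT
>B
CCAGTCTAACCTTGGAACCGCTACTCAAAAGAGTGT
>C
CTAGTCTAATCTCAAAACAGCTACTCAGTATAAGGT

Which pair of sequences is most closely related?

A–B: 12/36 differ, p = 0.333, d = 0.441.
A–C: 7/36 differ, p = 0.194, d = 0.225.
B–C: 11/36 differ, p = 0.306, d = 0.392.
The smallest distance is between A and C.

A and C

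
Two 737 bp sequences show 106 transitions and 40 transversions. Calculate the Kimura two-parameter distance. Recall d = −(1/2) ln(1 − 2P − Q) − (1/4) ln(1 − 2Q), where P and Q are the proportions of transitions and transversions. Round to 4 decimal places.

0.2379

P = 106/737 ≈ 0.143826 and Q = 40/737 ≈ 0.054274.
Under the Kimura two-parameter model, d = −½ ln(1 − 2P − Q) − ¼ ln(1 − 2Q).
1 − 2P − Q = 0.658074, giving −½ ln(0.658074) = 0.209219.
1 − 2Q = 0.891452, giving −¼ ln(0.891452) = 0.028726.
d = 0.209219 + 0.028726 = 0.237945.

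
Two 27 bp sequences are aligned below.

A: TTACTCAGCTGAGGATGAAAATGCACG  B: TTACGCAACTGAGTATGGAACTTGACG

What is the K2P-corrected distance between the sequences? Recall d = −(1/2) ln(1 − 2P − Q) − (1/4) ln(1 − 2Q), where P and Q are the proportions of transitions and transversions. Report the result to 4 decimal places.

0.3184

Of 27 sites, 2 differences are transitions and 5 are transversions, so P = 2/27 ≈ 0.074074 and Q = 5/27 ≈ 0.185185.
Under the Kimura two-parameter model, d = −½ ln(1 − 2P − Q) − ¼ ln(1 − 2Q).
1 − 2P − Q = 0.666667, giving −½ ln(0.666667) = 0.202732.
1 − 2Q = 0.62963, giving −¼ ln(0.62963) = 0.115656.
d = 0.202732 + 0.115656 = 0.318388.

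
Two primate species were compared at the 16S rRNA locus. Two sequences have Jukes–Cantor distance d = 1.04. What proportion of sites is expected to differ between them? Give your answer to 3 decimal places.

0.563

p = (3/4)(1 − e^(−4d/3)) = 0.75 × (1 − e^(-1.386667)) = 0.75 × (1 − 0.249907) = 0.562570.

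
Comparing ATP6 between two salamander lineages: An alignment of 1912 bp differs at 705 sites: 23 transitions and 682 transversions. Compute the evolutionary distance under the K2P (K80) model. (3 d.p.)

P = 23/1912 ≈ 0.012029 and Q = 682/1912 ≈ 0.356695.
Under the Kimura two-parameter model, d = −½ ln(1 − 2P − Q) − ¼ ln(1 − 2Q).
1 − 2P − Q = 0.619247, giving −½ ln(0.619247) = 0.239626.
1 − 2Q = 0.28661, giving −¼ ln(0.28661) = 0.312408.
d = 0.239626 + 0.312408 = 0.552034.

0.552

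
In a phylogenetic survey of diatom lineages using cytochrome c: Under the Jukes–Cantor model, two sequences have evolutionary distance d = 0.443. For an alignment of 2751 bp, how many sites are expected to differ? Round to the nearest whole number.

920

Invert JC69: p = (3/4)(1 − e^(−4d/3)) = 0.75 × (1 − e^(-0.590667)) = 0.75 × (1 − 0.553958) = 0.334532.
Expected differing sites = pL ≈ 0.334532 × 2751 = 920.297532 ≈ 920.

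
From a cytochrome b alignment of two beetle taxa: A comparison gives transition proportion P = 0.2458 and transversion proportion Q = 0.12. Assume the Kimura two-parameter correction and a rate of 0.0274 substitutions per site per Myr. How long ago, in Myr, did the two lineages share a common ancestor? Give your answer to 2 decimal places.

9.88

Under the Kimura two-parameter model, d = −½ ln(1 − 2P − Q) − ¼ ln(1 − 2Q).
1 − 2P − Q = 0.3884, giving −½ ln(0.3884) = 0.472860.
1 − 2Q = 0.76, giving −¼ ln(0.76) = 0.068609.
d = 0.472860 + 0.068609 = 0.541469.
Under a molecular clock d = 2μt, so t = d/(2μ) = 0.541469 / (2 × 0.0274) = 9.88 Myr.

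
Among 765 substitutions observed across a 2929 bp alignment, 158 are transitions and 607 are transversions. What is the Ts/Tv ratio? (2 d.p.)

0.26

R = 158/607 = 0.260296… ≈ 0.26 (to 2 d.p.).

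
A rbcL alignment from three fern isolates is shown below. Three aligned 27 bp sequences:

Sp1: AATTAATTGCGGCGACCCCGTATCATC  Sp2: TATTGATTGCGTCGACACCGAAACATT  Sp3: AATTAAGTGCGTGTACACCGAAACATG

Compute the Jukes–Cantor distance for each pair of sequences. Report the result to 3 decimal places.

d(Sp1,Sp2) = 0.318, d(Sp1,Sp3) = 0.377, d(Sp2,Sp3) = 0.264

Sp1–Sp2: 7/27 sites differ → p ≈ 0.259259, d = −0.75 ln(1 − 0.345679) = 0.318118 ≈ 0.318.
Sp1–Sp3: 8/27 sites differ → p ≈ 0.296296, d = −0.75 ln(1 − 0.395061) = 0.376971 ≈ 0.377.
Sp2–Sp3: 6/27 sites differ → p ≈ 0.222222, d = −0.75 ln(1 − 0.296296) = 0.263548 ≈ 0.264.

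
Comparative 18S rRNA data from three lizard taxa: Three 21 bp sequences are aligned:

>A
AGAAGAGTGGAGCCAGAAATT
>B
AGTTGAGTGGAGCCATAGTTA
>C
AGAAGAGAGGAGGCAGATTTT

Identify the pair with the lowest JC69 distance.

A–B: 6/21 differ, p = 0.286, d = 0.360.
A–C: 4/21 differ, p = 0.190, d = 0.220.
B–C: 7/21 differ, p = 0.333, d = 0.441.
The smallest distance is between A and C.

A and C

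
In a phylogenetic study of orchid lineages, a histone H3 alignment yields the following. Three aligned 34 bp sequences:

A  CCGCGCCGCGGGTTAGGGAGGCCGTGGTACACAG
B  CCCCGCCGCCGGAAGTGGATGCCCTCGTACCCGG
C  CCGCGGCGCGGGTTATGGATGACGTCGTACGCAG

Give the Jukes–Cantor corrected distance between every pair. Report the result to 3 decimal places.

A–B: 11/34 sites differ → p ≈ 0.323529, d = −0.75 ln(1 − 0.431372) = 0.423397 ≈ 0.423.
A–C: 6/34 sites differ → p ≈ 0.176471, d = −0.75 ln(1 − 0.235295) = 0.201199 ≈ 0.201.
B–C: 10/34 sites differ → p ≈ 0.294118, d = −0.75 ln(1 − 0.392157) = 0.373379 ≈ 0.373.

d(A,B) = 0.423, d(A,C) = 0.201, d(B,C) = 0.373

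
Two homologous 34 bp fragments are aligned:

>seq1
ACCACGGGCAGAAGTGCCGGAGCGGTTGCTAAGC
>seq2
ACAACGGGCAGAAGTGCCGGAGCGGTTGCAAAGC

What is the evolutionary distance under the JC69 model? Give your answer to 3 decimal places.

0.061

The sequences differ at 2 of 34 sites (3, 30), so p = 2/34 ≈ 0.058824.
d = −(3/4) ln(1 − 4p/3) = −0.75 ln(1 − 0.078432) = −0.75 ln(0.921568)
  = −0.75 × (-0.081679) = 0.061259 substitutions/site.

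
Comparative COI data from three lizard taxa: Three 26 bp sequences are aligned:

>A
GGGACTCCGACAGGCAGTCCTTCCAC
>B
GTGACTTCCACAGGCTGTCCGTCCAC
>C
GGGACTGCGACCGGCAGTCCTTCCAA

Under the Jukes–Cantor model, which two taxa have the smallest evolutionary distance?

A–B: 5/26 differ, p = 0.192, d = 0.222.
A–C: 3/26 differ, p = 0.115, d = 0.125.
B–C: 7/26 differ, p = 0.269, d = 0.334.
The smallest distance is between A and C.

A and C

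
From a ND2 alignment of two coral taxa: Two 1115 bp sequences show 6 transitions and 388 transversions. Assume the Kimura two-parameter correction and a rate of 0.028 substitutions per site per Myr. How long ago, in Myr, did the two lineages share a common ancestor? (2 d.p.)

9.28

P = 6/1115 ≈ 0.005381 and Q = 388/1115 ≈ 0.347982.
Under the Kimura two-parameter model, d = −½ ln(1 − 2P − Q) − ¼ ln(1 − 2Q).
1 − 2P − Q = 0.641256, giving −½ ln(0.641256) = 0.222163.
1 − 2Q = 0.304036, giving −¼ ln(0.304036) = 0.297652.
d = 0.222163 + 0.297652 = 0.519815.
Under a molecular clock d = 2μt, so t = d/(2μ) = 0.519815 / (2 × 0.028) = 9.28 Myr.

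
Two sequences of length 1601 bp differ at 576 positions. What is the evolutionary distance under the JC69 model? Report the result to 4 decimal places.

p = 576/1601 ≈ 0.359775.
d = −(3/4) ln(1 − 4p/3) = −0.75 ln(1 − 0.4797) = −0.75 ln(0.5203)
  = −0.75 × (-0.653350) = 0.490013 substitutions/site.

0.4900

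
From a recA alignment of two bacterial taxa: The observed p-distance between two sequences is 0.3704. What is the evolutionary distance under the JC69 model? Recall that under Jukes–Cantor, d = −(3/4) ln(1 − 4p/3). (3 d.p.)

d = −(3/4) ln(1 − 4p/3) = −0.75 ln(1 − 0.493867) = −0.75 ln(0.506133)
  = −0.75 × (-0.680956) = 0.510717 substitutions/site.

0.511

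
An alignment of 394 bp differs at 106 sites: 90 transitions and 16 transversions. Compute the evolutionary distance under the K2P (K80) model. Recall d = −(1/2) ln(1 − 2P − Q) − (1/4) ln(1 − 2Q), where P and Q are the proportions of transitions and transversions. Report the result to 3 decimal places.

P = 90/394 ≈ 0.228426 and Q = 16/394 ≈ 0.040609.
Under the Kimura two-parameter model, d = −½ ln(1 − 2P − Q) − ¼ ln(1 − 2Q).
1 − 2P − Q = 0.502539, giving −½ ln(0.502539) = 0.344041.
1 − 2Q = 0.918782, giving −¼ ln(0.918782) = 0.021177.
d = 0.344041 + 0.021177 = 0.365218.

0.365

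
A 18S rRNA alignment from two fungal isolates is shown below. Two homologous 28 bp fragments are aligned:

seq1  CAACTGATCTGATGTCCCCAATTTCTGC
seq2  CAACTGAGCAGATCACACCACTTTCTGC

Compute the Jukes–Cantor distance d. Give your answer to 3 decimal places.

The sequences differ at 6 of 28 sites (8, 10, 14, 15, 17, 21), so p = 6/28 ≈ 0.214286.
d = −(3/4) ln(1 − 4p/3) = −0.75 ln(1 − 0.285715) = −0.75 ln(0.714285)
  = −0.75 × (-0.336473) = 0.252355 substitutions/site.

0.252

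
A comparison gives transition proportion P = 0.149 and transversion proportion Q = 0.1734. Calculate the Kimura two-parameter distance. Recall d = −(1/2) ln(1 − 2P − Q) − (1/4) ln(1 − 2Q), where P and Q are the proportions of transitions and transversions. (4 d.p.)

0.4252

Under the Kimura two-parameter model, d = −½ ln(1 − 2P − Q) − ¼ ln(1 − 2Q).
1 − 2P − Q = 0.5286, giving −½ ln(0.5286) = 0.318762.
1 − 2Q = 0.6532, giving −¼ ln(0.6532) = 0.106468.
d = 0.318762 + 0.106468 = 0.425230.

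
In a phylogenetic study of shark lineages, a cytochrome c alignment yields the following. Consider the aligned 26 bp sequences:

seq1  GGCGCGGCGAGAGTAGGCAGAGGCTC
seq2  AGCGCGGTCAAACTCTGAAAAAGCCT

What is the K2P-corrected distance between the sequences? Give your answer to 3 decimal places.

0.777

Of 26 sites, 7 differences are transitions and 5 are transversions, so P = 7/26 ≈ 0.269231 and Q = 5/26 ≈ 0.192308.
Under the Kimura two-parameter model, d = −½ ln(1 − 2P − Q) − ¼ ln(1 − 2Q).
1 − 2P − Q = 0.26923, giving −½ ln(0.26923) = 0.656095.
1 − 2Q = 0.615384, giving −¼ ln(0.615384) = 0.121377.
d = 0.656095 + 0.121377 = 0.777472.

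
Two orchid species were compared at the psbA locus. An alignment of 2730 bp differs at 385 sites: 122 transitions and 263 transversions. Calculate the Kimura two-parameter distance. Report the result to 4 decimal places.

0.1562

P = 122/2730 ≈ 0.044689 and Q = 263/2730 ≈ 0.096337.
Under the Kimura two-parameter model, d = −½ ln(1 − 2P − Q) − ¼ ln(1 − 2Q).
1 − 2P − Q = 0.814285, giving −½ ln(0.814285) = 0.102722.
1 − 2Q = 0.807326, giving −¼ ln(0.807326) = 0.053507.
d = 0.102722 + 0.053507 = 0.156229.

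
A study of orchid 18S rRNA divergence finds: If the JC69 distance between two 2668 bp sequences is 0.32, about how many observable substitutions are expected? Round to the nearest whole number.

Invert JC69: p = (3/4)(1 − e^(−4d/3)) = 0.75 × (1 − e^(-0.426667)) = 0.75 × (1 − 0.652681) = 0.260489.
Expected differing sites = pL ≈ 0.260489 × 2668 = 694.984652 ≈ 695.

695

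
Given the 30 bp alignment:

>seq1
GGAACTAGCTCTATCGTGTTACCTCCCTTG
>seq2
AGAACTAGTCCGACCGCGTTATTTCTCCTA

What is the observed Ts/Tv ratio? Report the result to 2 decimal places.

Transitions are A↔G and C↔T; transversions are all other mismatches.
Transitions: 10. Transversions: 1.
R = 10/1 = 10.00.

10.00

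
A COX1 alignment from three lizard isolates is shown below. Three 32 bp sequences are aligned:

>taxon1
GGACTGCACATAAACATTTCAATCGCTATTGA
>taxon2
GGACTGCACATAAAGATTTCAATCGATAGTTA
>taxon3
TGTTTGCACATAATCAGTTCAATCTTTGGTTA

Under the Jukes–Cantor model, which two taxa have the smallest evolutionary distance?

taxon1 and taxon2

taxon1–taxon2: 4/32 differ, p = 0.125, d = 0.137.
taxon1–taxon3: 10/32 differ, p = 0.313, d = 0.404.
taxon2–taxon3: 9/32 differ, p = 0.281, d = 0.353.
The smallest distance is between taxon1 and taxon2.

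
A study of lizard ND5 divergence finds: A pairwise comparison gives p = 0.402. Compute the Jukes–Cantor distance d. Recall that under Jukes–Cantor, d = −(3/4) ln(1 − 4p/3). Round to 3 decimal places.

d = −(3/4) ln(1 − 4p/3) = −0.75 ln(1 − 0.536) = −0.75 ln(0.464)
  = −0.75 × (-0.767871) = 0.575903 substitutions/site.

0.576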